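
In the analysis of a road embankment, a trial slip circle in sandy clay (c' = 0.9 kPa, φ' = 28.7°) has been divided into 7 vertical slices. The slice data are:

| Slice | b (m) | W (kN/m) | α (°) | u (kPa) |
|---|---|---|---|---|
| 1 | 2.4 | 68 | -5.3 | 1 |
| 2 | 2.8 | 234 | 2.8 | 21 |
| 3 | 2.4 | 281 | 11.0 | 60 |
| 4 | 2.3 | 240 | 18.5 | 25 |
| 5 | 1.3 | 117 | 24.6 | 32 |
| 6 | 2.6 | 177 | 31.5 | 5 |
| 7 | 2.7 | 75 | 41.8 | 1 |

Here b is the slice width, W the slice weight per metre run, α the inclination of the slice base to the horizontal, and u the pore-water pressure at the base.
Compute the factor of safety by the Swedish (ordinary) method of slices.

FS = 1.37

Ordinary method of slices: FS = Σ[c'·Δl_i + (W_i cosα_i − u_i·Δl_i)·tanφ'] / Σ W_i sinα_i, with Δl_i = b_i / cosα_i.
Slice 1: Δl = 2.4/cos(-5.3°) = 2.410 m; N'_1 = 68·cos(-5.3°) − 1·2.410 = 65.3; c'Δl = 2.17; W sinα = -6.3
Slice 2: Δl = 2.8/cos2.8° = 2.803 m; N'_2 = 234·cos2.8° − 21·2.803 = 174.9; c'Δl = 2.52; W sinα = 11.4
Slice 3: Δl = 2.4/cos11.0° = 2.445 m; N'_3 = 281·cos11.0° − 60·2.445 = 129.1; c'Δl = 2.20; W sinα = 53.6
Slice 4: Δl = 2.3/cos18.5° = 2.425 m; N'_4 = 240·cos18.5° − 25·2.425 = 167.0; c'Δl = 2.18; W sinα = 76.2
Slice 5: Δl = 1.3/cos24.6° = 1.430 m; N'_5 = 117·cos24.6° − 32·1.430 = 60.6; c'Δl = 1.29; W sinα = 48.7
Slice 6: Δl = 2.6/cos31.5° = 3.049 m; N'_6 = 177·cos31.5° − 5·3.049 = 135.7; c'Δl = 2.74; W sinα = 92.5
Slice 7: Δl = 2.7/cos41.8° = 3.622 m; N'_7 = 75·cos41.8° − 1·3.622 = 52.3; c'Δl = 3.26; W sinα = 50.0
Σc'Δl = 16.4 kN/m; ΣN' = 784.8 kN/m; ΣW sinα = 326.1 kN/m
Resisting = 16.4 + 784.8·tan28.7° = 16.4 + 429.7 = 446.1 kN/m
FS = 446.1 / 326.1 = 1.368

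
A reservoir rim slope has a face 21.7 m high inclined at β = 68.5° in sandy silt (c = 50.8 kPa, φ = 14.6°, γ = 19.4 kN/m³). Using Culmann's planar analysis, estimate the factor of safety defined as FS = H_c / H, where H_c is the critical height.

FS = 1.06

H_c = (4c/γ) · sinβ cosφ / [1 − cos(β − φ)]
    = (4·50.8/19.4) · sin68.5°·cos14.6° / [1 − cos53.9°]
    = 10.474 · 0.9004 / 0.4108 = 22.96 m
FS = H_c / H = 22.96 / 21.7 = 1.058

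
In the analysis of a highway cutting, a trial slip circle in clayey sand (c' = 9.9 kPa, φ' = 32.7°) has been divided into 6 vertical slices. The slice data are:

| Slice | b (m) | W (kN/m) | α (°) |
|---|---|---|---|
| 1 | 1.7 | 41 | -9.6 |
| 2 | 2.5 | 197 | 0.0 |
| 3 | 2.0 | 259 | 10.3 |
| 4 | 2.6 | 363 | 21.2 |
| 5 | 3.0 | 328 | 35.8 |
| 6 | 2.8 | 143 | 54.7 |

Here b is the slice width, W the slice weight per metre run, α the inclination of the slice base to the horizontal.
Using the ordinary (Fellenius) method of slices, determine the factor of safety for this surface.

FS = 1.94

Ordinary method of slices: FS = Σ[c'·Δl_i + (W_i cosα_i)·tanφ'] / Σ W_i sinα_i, with Δl_i = b_i / cosα_i.
Slice 1: Δl = 1.7/cos(-9.6°) = 1.724 m; N'_1 = 41·cos(-9.6°) = 40.4; c'Δl = 17.07; W sinα = -6.8
Slice 2: Δl = 2.5/cos0.0° = 2.500 m; N'_2 = 197·cos0.0° = 197.0; c'Δl = 24.75; W sinα = 0.0
Slice 3: Δl = 2.0/cos10.3° = 2.033 m; N'_3 = 259·cos10.3° = 254.8; c'Δl = 20.12; W sinα = 46.3
Slice 4: Δl = 2.6/cos21.2° = 2.789 m; N'_4 = 363·cos21.2° = 338.4; c'Δl = 27.61; W sinα = 131.3
Slice 5: Δl = 3.0/cos35.8° = 3.699 m; N'_5 = 328·cos35.8° = 266.0; c'Δl = 36.62; W sinα = 191.9
Slice 6: Δl = 2.8/cos54.7° = 4.845 m; N'_6 = 143·cos54.7° = 82.6; c'Δl = 47.97; W sinα = 116.7
Σc'Δl = 174.1 kN/m; ΣN' = 1179.3 kN/m; ΣW sinα = 479.3 kN/m
Resisting = 174.1 + 1179.3·tan32.7° = 174.1 + 757.1 = 931.3 kN/m
FS = 931.3 / 479.3 = 1.943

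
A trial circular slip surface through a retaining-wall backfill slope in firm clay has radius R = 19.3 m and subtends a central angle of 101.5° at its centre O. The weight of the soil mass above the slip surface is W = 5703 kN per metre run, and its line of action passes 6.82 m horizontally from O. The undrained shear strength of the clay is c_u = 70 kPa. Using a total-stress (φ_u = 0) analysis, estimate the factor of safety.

Taking moments about the centre O, the resisting moment is provided by the undrained shear strength acting along the arc:
Arc length L_a = R·θ = 19.3·(101.5°·π/180) = 19.3·1.7715 = 34.19 m
M_R = c_u·L_a·R = 70·34.19·19.3 = 46190.9 kN·m/m
M_D = W·d = 5703·6.82 = 38894.5 kN·m/m
FS = M_R / M_D = 46190.9 / 38894.5 = 1.188

FS = 1.19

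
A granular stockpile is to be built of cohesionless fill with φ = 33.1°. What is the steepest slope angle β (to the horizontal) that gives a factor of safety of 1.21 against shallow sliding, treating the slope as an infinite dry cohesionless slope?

For an infinite dry cohesionless slope FS = tanφ/tanβ, so tanβ = tanφ / FS.
tanβ = tan33.1° / 1.21 = 0.6519 / 1.21 = 0.5388
β = arctan(0.5388) = 28.31°

β = 28.3°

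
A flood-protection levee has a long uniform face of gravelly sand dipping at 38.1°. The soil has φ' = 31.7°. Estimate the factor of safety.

FS = 0.79

For a dry cohesionless infinite slope the factor of safety is FS = tanφ' / tanβ.
FS = tan31.7° / tan38.1° = 0.6176 / 0.7841 = 0.788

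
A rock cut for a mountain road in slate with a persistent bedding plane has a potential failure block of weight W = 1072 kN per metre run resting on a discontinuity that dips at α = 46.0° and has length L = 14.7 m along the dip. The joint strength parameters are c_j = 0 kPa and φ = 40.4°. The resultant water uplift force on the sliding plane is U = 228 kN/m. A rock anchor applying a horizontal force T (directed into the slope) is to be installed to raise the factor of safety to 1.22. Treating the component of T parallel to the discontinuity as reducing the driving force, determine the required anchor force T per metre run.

T = 343 kN/m

Resolving forces along and normal to the sliding plane, with the horizontal anchor force T adding T·sinα to the effective normal force and T·cosα acting up the plane against the driving force:
FS = [c_jL + (W cosα − U + T sinα) tanφ] / [W sinα − T cosα]
Without the anchor: N' = 516.7 kN/m, driving T_d = 771.1 kN/m, resisting R = 0·14.7 + 516.7·tan40.4° = 439.7 kN/m, FS = 0.57.
Setting FS = 1.22 and solving for T:
1.22·(771.1 − T cos46.0°) = 439.7 + T sin46.0°·tan40.4°
T·(sin46.0°·tan40.4° + 1.22·cos46.0°) = 1.22·771.1 − 439.7
T·(0.7193·0.8511 + 1.22·0.6947) = 940.8 − 439.7 = 501.1
T·1.4597 = 501.1
T = 343.3 kN/m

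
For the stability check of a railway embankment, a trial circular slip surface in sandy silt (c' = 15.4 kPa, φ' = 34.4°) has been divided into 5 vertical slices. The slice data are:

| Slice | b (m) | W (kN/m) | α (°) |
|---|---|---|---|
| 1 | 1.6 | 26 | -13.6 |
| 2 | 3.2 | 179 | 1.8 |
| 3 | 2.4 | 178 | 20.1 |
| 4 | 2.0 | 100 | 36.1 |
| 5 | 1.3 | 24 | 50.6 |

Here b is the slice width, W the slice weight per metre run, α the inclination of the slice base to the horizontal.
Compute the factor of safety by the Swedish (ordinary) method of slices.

FS = 3.65

Ordinary method of slices: FS = Σ[c'·Δl_i + (W_i cosα_i)·tanφ'] / Σ W_i sinα_i, with Δl_i = b_i / cosα_i.
Slice 1: Δl = 1.6/cos(-13.6°) = 1.646 m; N'_1 = 26·cos(-13.6°) = 25.3; c'Δl = 25.35; W sinα = -6.1
Slice 2: Δl = 3.2/cos1.8° = 3.202 m; N'_2 = 179·cos1.8° = 178.9; c'Δl = 49.30; W sinα = 5.6
Slice 3: Δl = 2.4/cos20.1° = 2.556 m; N'_3 = 178·cos20.1° = 167.2; c'Δl = 39.36; W sinα = 61.2
Slice 4: Δl = 2.0/cos36.1° = 2.475 m; N'_4 = 100·cos36.1° = 80.8; c'Δl = 38.12; W sinα = 58.9
Slice 5: Δl = 1.3/cos50.6° = 2.048 m; N'_5 = 24·cos50.6° = 15.2; c'Δl = 31.54; W sinα = 18.5
Σc'Δl = 183.7 kN/m; ΣN' = 467.4 kN/m; ΣW sinα = 138.1 kN/m
Resisting = 183.7 + 467.4·tan34.4° = 183.7 + 320.0 = 503.7 kN/m
FS = 503.7 / 138.1 = 3.646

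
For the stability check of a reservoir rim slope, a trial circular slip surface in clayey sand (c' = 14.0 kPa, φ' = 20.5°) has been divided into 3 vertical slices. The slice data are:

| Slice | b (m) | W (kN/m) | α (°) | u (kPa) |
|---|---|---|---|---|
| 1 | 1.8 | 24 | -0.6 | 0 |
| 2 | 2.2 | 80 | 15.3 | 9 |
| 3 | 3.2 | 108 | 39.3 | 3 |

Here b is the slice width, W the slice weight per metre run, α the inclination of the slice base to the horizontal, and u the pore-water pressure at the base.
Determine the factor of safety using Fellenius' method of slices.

Ordinary method of slices: FS = Σ[c'·Δl_i + (W_i cosα_i − u_i·Δl_i)·tanφ'] / Σ W_i sinα_i, with Δl_i = b_i / cosα_i.
Slice 1: Δl = 1.8/cos(-0.6°) = 1.800 m; N'_1 = 24·cos(-0.6°) − 0·1.800 = 24.0; c'Δl = 25.20; W sinα = -0.3
Slice 2: Δl = 2.2/cos15.3° = 2.281 m; N'_2 = 80·cos15.3° − 9·2.281 = 56.6; c'Δl = 31.93; W sinα = 21.1
Slice 3: Δl = 3.2/cos39.3° = 4.135 m; N'_3 = 108·cos39.3° − 3·4.135 = 71.2; c'Δl = 57.89; W sinα = 68.4
Σc'Δl = 115.0 kN/m; ΣN' = 151.8 kN/m; ΣW sinα = 89.3 kN/m
Resisting = 115.0 + 151.8·tan20.5° = 115.0 + 56.8 = 171.8 kN/m
FS = 171.8 / 89.3 = 1.924

FS = 1.92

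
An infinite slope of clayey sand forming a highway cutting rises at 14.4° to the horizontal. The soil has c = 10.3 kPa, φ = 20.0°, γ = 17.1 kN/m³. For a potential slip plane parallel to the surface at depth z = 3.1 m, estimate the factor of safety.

FS = 2.22

For an infinite slope with a slip plane parallel to the surface (no pore pressure): FS = [c + γz cos²β tanφ] / [γz sinβ cosβ].
γz = 17.1·3.1 = 53.01 kN/m²
Numerator = 10.3 + 53.01·cos²14.4°·tan20.0° = 10.3 + 53.01·0.9382·0.3640 = 28.401 kPa
Denominator = 53.01·sin14.4°·cos14.4° = 53.01·0.2487·0.9686 = 12.769 kPa
FS = 28.401 / 12.769 = 2.224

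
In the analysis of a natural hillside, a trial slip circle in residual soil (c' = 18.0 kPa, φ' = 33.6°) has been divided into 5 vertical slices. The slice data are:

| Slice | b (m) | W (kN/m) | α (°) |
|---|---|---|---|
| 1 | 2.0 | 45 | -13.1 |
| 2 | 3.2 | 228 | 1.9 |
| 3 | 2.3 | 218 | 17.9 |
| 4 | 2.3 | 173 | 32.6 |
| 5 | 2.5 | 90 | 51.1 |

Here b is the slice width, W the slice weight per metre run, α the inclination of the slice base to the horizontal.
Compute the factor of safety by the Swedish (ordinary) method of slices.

FS = 3.13

Ordinary method of slices: FS = Σ[c'·Δl_i + (W_i cosα_i)·tanφ'] / Σ W_i sinα_i, with Δl_i = b_i / cosα_i.
Slice 1: Δl = 2.0/cos(-13.1°) = 2.053 m; N'_1 = 45·cos(-13.1°) = 43.8; c'Δl = 36.96; W sinα = -10.2
Slice 2: Δl = 3.2/cos1.9° = 3.202 m; N'_2 = 228·cos1.9° = 227.9; c'Δl = 57.63; W sinα = 7.6
Slice 3: Δl = 2.3/cos17.9° = 2.417 m; N'_3 = 218·cos17.9° = 207.4; c'Δl = 43.51; W sinα = 67.0
Slice 4: Δl = 2.3/cos32.6° = 2.730 m; N'_4 = 173·cos32.6° = 145.7; c'Δl = 49.14; W sinα = 93.2
Slice 5: Δl = 2.5/cos51.1° = 3.981 m; N'_5 = 90·cos51.1° = 56.5; c'Δl = 71.66; W sinα = 70.0
Σc'Δl = 258.9 kN/m; ΣN' = 681.4 kN/m; ΣW sinα = 227.6 kN/m
Resisting = 258.9 + 681.4·tan33.6° = 258.9 + 452.7 = 711.6 kN/m
FS = 711.6 / 227.6 = 3.126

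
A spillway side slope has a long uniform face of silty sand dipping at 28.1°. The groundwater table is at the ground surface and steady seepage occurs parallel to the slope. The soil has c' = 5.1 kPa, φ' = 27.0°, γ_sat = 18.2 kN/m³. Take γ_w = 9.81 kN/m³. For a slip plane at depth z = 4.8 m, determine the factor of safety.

FS = 0.58

With seepage parallel to the slope and the water table at the surface, the effective normal stress on the slip plane uses the buoyant unit weight γ' = γ_sat − γ_w while the driving shear stress uses γ_sat:
FS = [c' + γ' z cos²β tanφ'] / [γ_sat z sinβ cosβ]
γ' = 18.2 − 9.81 = 8.39 kN/m³
Numerator = 5.1 + 8.39·4.8·cos²28.1°·tan27.0° = 5.1 + 8.39·4.8·0.7781·0.5095 = 21.067 kPa
Denominator = 18.2·4.8·sin28.1°·cos28.1° = 18.2·4.8·0.4710·0.8821 = 36.297 kPa
FS = 21.067 / 36.297 = 0.580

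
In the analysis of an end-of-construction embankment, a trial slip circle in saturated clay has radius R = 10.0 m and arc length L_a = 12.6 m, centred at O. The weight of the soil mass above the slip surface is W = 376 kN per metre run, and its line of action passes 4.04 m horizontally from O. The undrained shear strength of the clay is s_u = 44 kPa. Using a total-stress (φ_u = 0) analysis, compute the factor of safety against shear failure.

FS = 3.65

Taking moments about the centre O, the resisting moment is provided by the undrained shear strength acting along the arc:
M_R = s_u·L_a·R = 44·12.60·10.0 = 5544.0 kN·m/m
M_D = W·d = 376·4.04 = 1519.0 kN·m/m
FS = M_R / M_D = 5544.0 / 1519.0 = 3.650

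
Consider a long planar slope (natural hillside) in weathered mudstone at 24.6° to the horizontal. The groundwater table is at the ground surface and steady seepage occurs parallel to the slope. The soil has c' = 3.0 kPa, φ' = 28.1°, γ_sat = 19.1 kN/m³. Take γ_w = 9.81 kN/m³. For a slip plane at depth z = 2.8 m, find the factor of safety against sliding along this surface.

With seepage parallel to the slope and the water table at the surface, the effective normal stress on the slip plane uses the buoyant unit weight γ' = γ_sat − γ_w while the driving shear stress uses γ_sat:
FS = [c' + γ' z cos²β tanφ'] / [γ_sat z sinβ cosβ]
γ' = 19.1 − 9.81 = 9.29 kN/m³
Numerator = 3.0 + 9.29·2.8·cos²24.6°·tan28.1° = 3.0 + 9.29·2.8·0.8267·0.5340 = 14.482 kPa
Denominator = 19.1·2.8·sin24.6°·cos24.6° = 19.1·2.8·0.4163·0.9092 = 20.242 kPa
FS = 14.482 / 20.242 = 0.715

FS = 0.72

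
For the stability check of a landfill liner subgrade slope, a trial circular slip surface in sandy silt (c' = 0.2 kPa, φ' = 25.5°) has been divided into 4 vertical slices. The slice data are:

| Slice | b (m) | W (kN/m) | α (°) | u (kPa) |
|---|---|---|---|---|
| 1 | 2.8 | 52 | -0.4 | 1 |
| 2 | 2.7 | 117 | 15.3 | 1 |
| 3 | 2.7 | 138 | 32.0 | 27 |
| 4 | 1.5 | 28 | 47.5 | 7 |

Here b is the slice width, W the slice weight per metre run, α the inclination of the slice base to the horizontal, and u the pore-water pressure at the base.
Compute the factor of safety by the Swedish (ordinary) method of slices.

Ordinary method of slices: FS = Σ[c'·Δl_i + (W_i cosα_i − u_i·Δl_i)·tanφ'] / Σ W_i sinα_i, with Δl_i = b_i / cosα_i.
Slice 1: Δl = 2.8/cos(-0.4°) = 2.800 m; N'_1 = 52·cos(-0.4°) − 1·2.800 = 49.2; c'Δl = 0.56; W sinα = -0.4
Slice 2: Δl = 2.7/cos15.3° = 2.799 m; N'_2 = 117·cos15.3° − 1·2.799 = 110.1; c'Δl = 0.56; W sinα = 30.9
Slice 3: Δl = 2.7/cos32.0° = 3.184 m; N'_3 = 138·cos32.0° − 27·3.184 = 31.1; c'Δl = 0.64; W sinα = 73.1
Slice 4: Δl = 1.5/cos47.5° = 2.220 m; N'_4 = 28·cos47.5° − 7·2.220 = 3.4; c'Δl = 0.44; W sinα = 20.6
Σc'Δl = 2.2 kN/m; ΣN' = 193.7 kN/m; ΣW sinα = 124.3 kN/m
Resisting = 2.2 + 193.7·tan25.5° = 2.2 + 92.4 = 94.6 kN/m
FS = 94.6 / 124.3 = 0.761

FS = 0.76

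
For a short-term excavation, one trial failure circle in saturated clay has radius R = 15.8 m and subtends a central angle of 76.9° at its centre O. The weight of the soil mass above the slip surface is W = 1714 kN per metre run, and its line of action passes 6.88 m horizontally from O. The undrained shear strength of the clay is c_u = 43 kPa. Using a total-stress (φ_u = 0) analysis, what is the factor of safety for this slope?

FS = 1.22

Taking moments about the centre O, the resisting moment is provided by the undrained shear strength acting along the arc:
Arc length L_a = R·θ = 15.8·(76.9°·π/180) = 15.8·1.3422 = 21.21 m
M_R = c_u·L_a·R = 43·21.21·15.8 = 14407.4 kN·m/m
M_D = W·d = 1714·6.88 = 11792.3 kN·m/m
FS = M_R / M_D = 14407.4 / 11792.3 = 1.222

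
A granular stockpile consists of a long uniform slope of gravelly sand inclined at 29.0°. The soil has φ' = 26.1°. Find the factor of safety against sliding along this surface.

For a dry cohesionless infinite slope the factor of safety is FS = tanφ' / tanβ.
FS = tan26.1° / tan29.0° = 0.4899 / 0.5543 = 0.884

FS = 0.88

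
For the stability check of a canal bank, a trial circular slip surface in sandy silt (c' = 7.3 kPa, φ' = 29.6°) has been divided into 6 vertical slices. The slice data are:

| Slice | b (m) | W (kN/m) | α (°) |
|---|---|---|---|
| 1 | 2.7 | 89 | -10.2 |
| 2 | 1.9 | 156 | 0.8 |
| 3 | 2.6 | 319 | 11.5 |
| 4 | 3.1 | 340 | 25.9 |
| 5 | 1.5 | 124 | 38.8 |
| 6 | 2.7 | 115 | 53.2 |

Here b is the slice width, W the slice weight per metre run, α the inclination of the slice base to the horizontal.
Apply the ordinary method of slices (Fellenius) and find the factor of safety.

Ordinary method of slices: FS = Σ[c'·Δl_i + (W_i cosα_i)·tanφ'] / Σ W_i sinα_i, with Δl_i = b_i / cosα_i.
Slice 1: Δl = 2.7/cos(-10.2°) = 2.743 m; N'_1 = 89·cos(-10.2°) = 87.6; c'Δl = 20.03; W sinα = -15.8
Slice 2: Δl = 1.9/cos0.8° = 1.900 m; N'_2 = 156·cos0.8° = 156.0; c'Δl = 13.87; W sinα = 2.2
Slice 3: Δl = 2.6/cos11.5° = 2.653 m; N'_3 = 319·cos11.5° = 312.6; c'Δl = 19.37; W sinα = 63.6
Slice 4: Δl = 3.1/cos25.9° = 3.446 m; N'_4 = 340·cos25.9° = 305.8; c'Δl = 25.16; W sinα = 148.5
Slice 5: Δl = 1.5/cos38.8° = 1.925 m; N'_5 = 124·cos38.8° = 96.6; c'Δl = 14.05; W sinα = 77.7
Slice 6: Δl = 2.7/cos53.2° = 4.507 m; N'_6 = 115·cos53.2° = 68.9; c'Δl = 32.90; W sinα = 92.1
Σc'Δl = 125.4 kN/m; ΣN' = 1027.5 kN/m; ΣW sinα = 368.3 kN/m
Resisting = 125.4 + 1027.5·tan29.6° = 125.4 + 583.7 = 709.1 kN/m
FS = 709.1 / 368.3 = 1.925

FS = 1.93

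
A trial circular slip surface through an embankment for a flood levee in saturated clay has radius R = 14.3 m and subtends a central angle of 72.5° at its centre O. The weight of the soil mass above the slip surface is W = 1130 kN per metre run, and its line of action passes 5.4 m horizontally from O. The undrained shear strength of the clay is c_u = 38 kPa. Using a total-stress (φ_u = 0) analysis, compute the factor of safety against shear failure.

Taking moments about the centre O, the resisting moment is provided by the undrained shear strength acting along the arc:
Arc length L_a = R·θ = 14.3·(72.5°·π/180) = 14.3·1.2654 = 18.09 m
M_R = c_u·L_a·R = 38·18.09·14.3 = 9832.7 kN·m/m
M_D = W·d = 1130·5.4 = 6102.0 kN·m/m
FS = M_R / M_D = 9832.7 / 6102.0 = 1.611

FS = 1.61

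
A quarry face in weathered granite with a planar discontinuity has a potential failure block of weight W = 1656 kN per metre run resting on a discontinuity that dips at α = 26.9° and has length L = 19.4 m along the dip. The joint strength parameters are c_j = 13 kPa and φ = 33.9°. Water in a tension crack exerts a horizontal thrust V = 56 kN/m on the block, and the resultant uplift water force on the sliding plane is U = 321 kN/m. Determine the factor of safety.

FS = 1.27

Resolving the block weight along and normal to the plane and applying the Mohr–Coulomb strength on the joint:
N' = W cosα − U − V sinα = 1656·cos26.9° − 321 − 56·sin26.9° = 1130.5 kN/m
Driving force T = W sinα + V cosα = 1656·sin26.9° + 56·cos26.9° = 799.2 kN/m
Resisting force R = c_j·L + N'·tanφ = 13·19.4 + 1130.5·tan33.9° = 252.2 + 759.7 = 1011.9 kN/m
FS = R / T = 1011.9 / 799.2 = 1.266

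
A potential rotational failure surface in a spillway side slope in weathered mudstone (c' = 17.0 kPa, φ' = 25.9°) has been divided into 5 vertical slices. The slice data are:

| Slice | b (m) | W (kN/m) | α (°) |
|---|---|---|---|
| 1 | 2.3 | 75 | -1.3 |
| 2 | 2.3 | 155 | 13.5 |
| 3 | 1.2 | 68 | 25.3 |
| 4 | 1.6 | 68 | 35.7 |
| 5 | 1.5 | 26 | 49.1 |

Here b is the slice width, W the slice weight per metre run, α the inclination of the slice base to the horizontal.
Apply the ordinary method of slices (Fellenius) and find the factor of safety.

Ordinary method of slices: FS = Σ[c'·Δl_i + (W_i cosα_i)·tanφ'] / Σ W_i sinα_i, with Δl_i = b_i / cosα_i.
Slice 1: Δl = 2.3/cos(-1.3°) = 2.301 m; N'_1 = 75·cos(-1.3°) = 75.0; c'Δl = 39.11; W sinα = -1.7
Slice 2: Δl = 2.3/cos13.5° = 2.365 m; N'_2 = 155·cos13.5° = 150.7; c'Δl = 40.21; W sinα = 36.2
Slice 3: Δl = 1.2/cos25.3° = 1.327 m; N'_3 = 68·cos25.3° = 61.5; c'Δl = 22.56; W sinα = 29.1
Slice 4: Δl = 1.6/cos35.7° = 1.970 m; N'_4 = 68·cos35.7° = 55.2; c'Δl = 33.49; W sinα = 39.7
Slice 5: Δl = 1.5/cos49.1° = 2.291 m; N'_5 = 26·cos49.1° = 17.0; c'Δl = 38.95; W sinα = 19.7
Σc'Δl = 174.3 kN/m; ΣN' = 359.4 kN/m; ΣW sinα = 122.9 kN/m
Resisting = 174.3 + 359.4·tan25.9° = 174.3 + 174.5 = 348.9 kN/m
FS = 348.9 / 122.9 = 2.839

FS = 2.84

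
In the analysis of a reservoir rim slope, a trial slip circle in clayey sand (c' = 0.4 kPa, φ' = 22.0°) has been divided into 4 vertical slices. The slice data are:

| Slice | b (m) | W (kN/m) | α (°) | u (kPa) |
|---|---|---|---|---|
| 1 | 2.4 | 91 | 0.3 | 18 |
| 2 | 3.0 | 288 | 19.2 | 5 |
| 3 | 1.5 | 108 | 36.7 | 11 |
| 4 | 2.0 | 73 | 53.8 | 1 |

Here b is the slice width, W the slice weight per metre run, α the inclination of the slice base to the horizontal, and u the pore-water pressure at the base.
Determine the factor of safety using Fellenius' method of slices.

Ordinary method of slices: FS = Σ[c'·Δl_i + (W_i cosα_i − u_i·Δl_i)·tanφ'] / Σ W_i sinα_i, with Δl_i = b_i / cosα_i.
Slice 1: Δl = 2.4/cos0.3° = 2.400 m; N'_1 = 91·cos0.3° − 18·2.400 = 47.8; c'Δl = 0.96; W sinα = 0.5
Slice 2: Δl = 3.0/cos19.2° = 3.177 m; N'_2 = 288·cos19.2° − 5·3.177 = 256.1; c'Δl = 1.27; W sinα = 94.7
Slice 3: Δl = 1.5/cos36.7° = 1.871 m; N'_3 = 108·cos36.7° − 11·1.871 = 66.0; c'Δl = 0.75; W sinα = 64.5
Slice 4: Δl = 2.0/cos53.8° = 3.386 m; N'_4 = 73·cos53.8° − 1·3.386 = 39.7; c'Δl = 1.35; W sinα = 58.9
Σc'Δl = 4.3 kN/m; ΣN' = 409.6 kN/m; ΣW sinα = 218.6 kN/m
Resisting = 4.3 + 409.6·tan22.0° = 4.3 + 165.5 = 169.8 kN/m
FS = 169.8 / 218.6 = 0.777

FS = 0.78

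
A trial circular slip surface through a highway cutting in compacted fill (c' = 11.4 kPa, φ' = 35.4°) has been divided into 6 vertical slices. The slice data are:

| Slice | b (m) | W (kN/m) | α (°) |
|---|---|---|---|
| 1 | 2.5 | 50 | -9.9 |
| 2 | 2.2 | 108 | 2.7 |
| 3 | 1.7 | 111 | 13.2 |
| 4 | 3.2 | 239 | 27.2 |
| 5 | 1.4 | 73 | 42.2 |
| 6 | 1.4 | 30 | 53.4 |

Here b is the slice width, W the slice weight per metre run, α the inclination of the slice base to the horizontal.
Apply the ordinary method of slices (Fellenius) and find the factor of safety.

Ordinary method of slices: FS = Σ[c'·Δl_i + (W_i cosα_i)·tanφ'] / Σ W_i sinα_i, with Δl_i = b_i / cosα_i.
Slice 1: Δl = 2.5/cos(-9.9°) = 2.538 m; N'_1 = 50·cos(-9.9°) = 49.3; c'Δl = 28.93; W sinα = -8.6
Slice 2: Δl = 2.2/cos2.7° = 2.202 m; N'_2 = 108·cos2.7° = 107.9; c'Δl = 25.11; W sinα = 5.1
Slice 3: Δl = 1.7/cos13.2° = 1.746 m; N'_3 = 111·cos13.2° = 108.1; c'Δl = 19.91; W sinα = 25.3
Slice 4: Δl = 3.2/cos27.2° = 3.598 m; N'_4 = 239·cos27.2° = 212.6; c'Δl = 41.02; W sinα = 109.2
Slice 5: Δl = 1.4/cos42.2° = 1.890 m; N'_5 = 73·cos42.2° = 54.1; c'Δl = 21.54; W sinα = 49.0
Slice 6: Δl = 1.4/cos53.4° = 2.348 m; N'_6 = 30·cos53.4° = 17.9; c'Δl = 26.77; W sinα = 24.1
Σc'Δl = 163.3 kN/m; ΣN' = 549.7 kN/m; ΣW sinα = 204.2 kN/m
Resisting = 163.3 + 549.7·tan35.4° = 163.3 + 390.7 = 554.0 kN/m
FS = 554.0 / 204.2 = 2.713

FS = 2.71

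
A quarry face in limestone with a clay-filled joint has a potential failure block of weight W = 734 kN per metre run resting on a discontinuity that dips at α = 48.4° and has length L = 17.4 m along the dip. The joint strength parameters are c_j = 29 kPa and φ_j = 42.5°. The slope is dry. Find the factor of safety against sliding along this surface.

FS = 1.73

Resolving the block weight along and normal to the plane and applying the Mohr–Coulomb strength on the joint:
N' = W cosα = 734·cos48.4° = 487.3 kN/m
Driving force T = W sinα = 734·sin48.4° = 548.9 kN/m
Resisting force R = c_j·L + N'·tanφ_j = 29·17.4 + 487.3·tan42.5° = 504.6 + 446.5 = 951.1 kN/m
FS = R / T = 951.1 / 548.9 = 1.733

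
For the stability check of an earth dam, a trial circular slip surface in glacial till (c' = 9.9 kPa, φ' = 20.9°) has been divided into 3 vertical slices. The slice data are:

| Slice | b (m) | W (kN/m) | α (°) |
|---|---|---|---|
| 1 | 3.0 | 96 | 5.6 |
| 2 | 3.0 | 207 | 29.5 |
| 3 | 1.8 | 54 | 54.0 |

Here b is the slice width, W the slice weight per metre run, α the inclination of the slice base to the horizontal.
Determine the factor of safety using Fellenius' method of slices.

Ordinary method of slices: FS = Σ[c'·Δl_i + (W_i cosα_i)·tanφ'] / Σ W_i sinα_i, with Δl_i = b_i / cosα_i.
Slice 1: Δl = 3.0/cos5.6° = 3.014 m; N'_1 = 96·cos5.6° = 95.5; c'Δl = 29.84; W sinα = 9.4
Slice 2: Δl = 3.0/cos29.5° = 3.447 m; N'_2 = 207·cos29.5° = 180.2; c'Δl = 34.12; W sinα = 101.9
Slice 3: Δl = 1.8/cos54.0° = 3.062 m; N'_3 = 54·cos54.0° = 31.7; c'Δl = 30.32; W sinα = 43.7
Σc'Δl = 94.3 kN/m; ΣN' = 307.4 kN/m; ΣW sinα = 155.0 kN/m
Resisting = 94.3 + 307.4·tan20.9° = 94.3 + 117.4 = 211.7 kN/m
FS = 211.7 / 155.0 = 1.366

FS = 1.37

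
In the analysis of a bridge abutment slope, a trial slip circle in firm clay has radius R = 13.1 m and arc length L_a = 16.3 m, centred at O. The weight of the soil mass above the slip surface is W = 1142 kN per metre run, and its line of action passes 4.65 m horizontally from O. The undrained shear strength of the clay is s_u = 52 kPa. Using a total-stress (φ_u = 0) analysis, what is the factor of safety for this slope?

FS = 2.09

Taking moments about the centre O, the resisting moment is provided by the undrained shear strength acting along the arc:
M_R = s_u·L_a·R = 52·16.30·13.1 = 11103.6 kN·m/m
M_D = W·d = 1142·4.65 = 5310.3 kN·m/m
FS = M_R / M_D = 11103.6 / 5310.3 = 2.091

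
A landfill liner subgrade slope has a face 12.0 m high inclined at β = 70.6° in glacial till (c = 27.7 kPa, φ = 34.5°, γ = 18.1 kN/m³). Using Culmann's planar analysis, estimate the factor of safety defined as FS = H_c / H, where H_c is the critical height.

H_c = (4c/γ) · sinβ cosφ / [1 − cos(β − φ)]
    = (4·27.7/18.1) · sin70.6°·cos34.5° / [1 − cos36.1°]
    = 6.122 · 0.7773 / 0.1920 = 24.78 m
FS = H_c / H = 24.78 / 12.0 = 2.065

FS = 2.07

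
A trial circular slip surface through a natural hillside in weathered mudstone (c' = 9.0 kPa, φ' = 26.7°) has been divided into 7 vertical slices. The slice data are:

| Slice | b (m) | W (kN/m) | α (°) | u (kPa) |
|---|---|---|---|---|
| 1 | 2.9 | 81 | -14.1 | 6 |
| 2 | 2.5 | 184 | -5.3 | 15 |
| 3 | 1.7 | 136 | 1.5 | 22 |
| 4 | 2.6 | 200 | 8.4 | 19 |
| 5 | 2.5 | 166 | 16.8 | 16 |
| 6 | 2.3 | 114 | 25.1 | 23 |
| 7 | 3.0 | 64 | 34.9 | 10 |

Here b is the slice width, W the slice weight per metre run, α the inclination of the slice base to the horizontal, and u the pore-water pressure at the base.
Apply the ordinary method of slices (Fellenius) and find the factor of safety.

FS = 3.76

Ordinary method of slices: FS = Σ[c'·Δl_i + (W_i cosα_i − u_i·Δl_i)·tanφ'] / Σ W_i sinα_i, with Δl_i = b_i / cosα_i.
Slice 1: Δl = 2.9/cos(-14.1°) = 2.990 m; N'_1 = 81·cos(-14.1°) − 6·2.990 = 60.6; c'Δl = 26.91; W sinα = -19.7
Slice 2: Δl = 2.5/cos(-5.3°) = 2.511 m; N'_2 = 184·cos(-5.3°) − 15·2.511 = 145.6; c'Δl = 22.60; W sinα = -17.0
Slice 3: Δl = 1.7/cos1.5° = 1.701 m; N'_3 = 136·cos1.5° − 22·1.701 = 98.5; c'Δl = 15.31; W sinα = 3.6
Slice 4: Δl = 2.6/cos8.4° = 2.628 m; N'_4 = 200·cos8.4° − 19·2.628 = 147.9; c'Δl = 23.65; W sinα = 29.2
Slice 5: Δl = 2.5/cos16.8° = 2.611 m; N'_5 = 166·cos16.8° − 16·2.611 = 117.1; c'Δl = 23.50; W sinα = 48.0
Slice 6: Δl = 2.3/cos25.1° = 2.540 m; N'_6 = 114·cos25.1° − 23·2.540 = 44.8; c'Δl = 22.86; W sinα = 48.4
Slice 7: Δl = 3.0/cos34.9° = 3.658 m; N'_7 = 64·cos34.9° − 10·3.658 = 15.9; c'Δl = 32.92; W sinα = 36.6
Σc'Δl = 167.7 kN/m; ΣN' = 630.5 kN/m; ΣW sinα = 129.0 kN/m
Resisting = 167.7 + 630.5·tan26.7° = 167.7 + 317.1 = 484.9 kN/m
FS = 484.9 / 129.0 = 3.758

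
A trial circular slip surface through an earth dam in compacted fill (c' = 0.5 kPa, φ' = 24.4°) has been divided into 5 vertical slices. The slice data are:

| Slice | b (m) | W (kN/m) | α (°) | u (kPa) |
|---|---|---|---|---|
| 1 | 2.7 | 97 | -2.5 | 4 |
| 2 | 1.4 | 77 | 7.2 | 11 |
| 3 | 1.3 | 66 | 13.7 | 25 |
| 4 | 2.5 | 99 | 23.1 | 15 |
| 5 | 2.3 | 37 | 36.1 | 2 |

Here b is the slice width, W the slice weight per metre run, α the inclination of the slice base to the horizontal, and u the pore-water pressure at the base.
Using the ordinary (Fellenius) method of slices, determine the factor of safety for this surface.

FS = 1.47

Ordinary method of slices: FS = Σ[c'·Δl_i + (W_i cosα_i − u_i·Δl_i)·tanφ'] / Σ W_i sinα_i, with Δl_i = b_i / cosα_i.
Slice 1: Δl = 2.7/cos(-2.5°) = 2.703 m; N'_1 = 97·cos(-2.5°) − 4·2.703 = 86.1; c'Δl = 1.35; W sinα = -4.2
Slice 2: Δl = 1.4/cos7.2° = 1.411 m; N'_2 = 77·cos7.2° − 11·1.411 = 60.9; c'Δl = 0.71; W sinα = 9.7
Slice 3: Δl = 1.3/cos13.7° = 1.338 m; N'_3 = 66·cos13.7° − 25·1.338 = 30.7; c'Δl = 0.67; W sinα = 15.6
Slice 4: Δl = 2.5/cos23.1° = 2.718 m; N'_4 = 99·cos23.1° − 15·2.718 = 50.3; c'Δl = 1.36; W sinα = 38.8
Slice 5: Δl = 2.3/cos36.1° = 2.847 m; N'_5 = 37·cos36.1° − 2·2.847 = 24.2; c'Δl = 1.42; W sinα = 21.8
Σc'Δl = 5.5 kN/m; ΣN' = 252.1 kN/m; ΣW sinα = 81.7 kN/m
Resisting = 5.5 + 252.1·tan24.4° = 5.5 + 114.4 = 119.9 kN/m
FS = 119.9 / 81.7 = 1.467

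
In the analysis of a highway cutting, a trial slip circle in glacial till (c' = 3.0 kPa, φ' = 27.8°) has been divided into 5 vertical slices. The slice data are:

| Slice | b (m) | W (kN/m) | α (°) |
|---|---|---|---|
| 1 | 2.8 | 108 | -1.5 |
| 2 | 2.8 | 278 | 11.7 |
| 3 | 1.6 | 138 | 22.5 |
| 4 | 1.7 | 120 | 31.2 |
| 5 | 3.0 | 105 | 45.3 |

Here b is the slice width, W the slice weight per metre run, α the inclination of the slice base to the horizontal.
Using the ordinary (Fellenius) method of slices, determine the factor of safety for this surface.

FS = 1.65

Ordinary method of slices: FS = Σ[c'·Δl_i + (W_i cosα_i)·tanφ'] / Σ W_i sinα_i, with Δl_i = b_i / cosα_i.
Slice 1: Δl = 2.8/cos(-1.5°) = 2.801 m; N'_1 = 108·cos(-1.5°) = 108.0; c'Δl = 8.40; W sinα = -2.8
Slice 2: Δl = 2.8/cos11.7° = 2.859 m; N'_2 = 278·cos11.7° = 272.2; c'Δl = 8.58; W sinα = 56.4
Slice 3: Δl = 1.6/cos22.5° = 1.732 m; N'_3 = 138·cos22.5° = 127.5; c'Δl = 5.20; W sinα = 52.8
Slice 4: Δl = 1.7/cos31.2° = 1.987 m; N'_4 = 120·cos31.2° = 102.6; c'Δl = 5.96; W sinα = 62.2
Slice 5: Δl = 3.0/cos45.3° = 4.265 m; N'_5 = 105·cos45.3° = 73.9; c'Δl = 12.80; W sinα = 74.6
Σc'Δl = 40.9 kN/m; ΣN' = 684.2 kN/m; ΣW sinα = 243.2 kN/m
Resisting = 40.9 + 684.2·tan27.8° = 40.9 + 360.7 = 401.7 kN/m
FS = 401.7 / 243.2 = 1.652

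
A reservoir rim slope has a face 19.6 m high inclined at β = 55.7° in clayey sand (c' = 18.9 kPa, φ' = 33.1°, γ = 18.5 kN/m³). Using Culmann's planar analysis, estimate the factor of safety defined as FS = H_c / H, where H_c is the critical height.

FS = 1.88

H_c = (4c'/γ) · sinβ cosφ' / [1 − cos(β − φ')]
    = (4·18.9/18.5) · sin55.7°·cos33.1° / [1 − cos22.6°]
    = 4.086 · 0.6920 / 0.0768 = 36.83 m
FS = H_c / H = 36.83 / 19.6 = 1.879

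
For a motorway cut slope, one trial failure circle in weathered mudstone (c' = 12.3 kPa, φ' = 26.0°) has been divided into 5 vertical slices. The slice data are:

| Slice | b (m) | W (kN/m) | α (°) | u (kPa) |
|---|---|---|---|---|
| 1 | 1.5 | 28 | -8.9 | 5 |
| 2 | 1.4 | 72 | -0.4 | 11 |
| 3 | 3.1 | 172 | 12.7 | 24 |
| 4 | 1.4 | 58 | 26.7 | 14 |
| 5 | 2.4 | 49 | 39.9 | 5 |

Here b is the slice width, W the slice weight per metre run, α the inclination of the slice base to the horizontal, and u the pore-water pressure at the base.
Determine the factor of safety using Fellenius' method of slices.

FS = 2.65

Ordinary method of slices: FS = Σ[c'·Δl_i + (W_i cosα_i − u_i·Δl_i)·tanφ'] / Σ W_i sinα_i, with Δl_i = b_i / cosα_i.
Slice 1: Δl = 1.5/cos(-8.9°) = 1.518 m; N'_1 = 28·cos(-8.9°) − 5·1.518 = 20.1; c'Δl = 18.67; W sinα = -4.3
Slice 2: Δl = 1.4/cos(-0.4°) = 1.400 m; N'_2 = 72·cos(-0.4°) − 11·1.400 = 56.6; c'Δl = 17.22; W sinα = -0.5
Slice 3: Δl = 3.1/cos12.7° = 3.178 m; N'_3 = 172·cos12.7° − 24·3.178 = 91.5; c'Δl = 39.09; W sinα = 37.8
Slice 4: Δl = 1.4/cos26.7° = 1.567 m; N'_4 = 58·cos26.7° − 14·1.567 = 29.9; c'Δl = 19.28; W sinα = 26.1
Slice 5: Δl = 2.4/cos39.9° = 3.128 m; N'_5 = 49·cos39.9° − 5·3.128 = 21.9; c'Δl = 38.48; W sinα = 31.4
Σc'Δl = 132.7 kN/m; ΣN' = 220.0 kN/m; ΣW sinα = 90.5 kN/m
Resisting = 132.7 + 220.0·tan26.0° = 132.7 + 107.3 = 240.0 kN/m
FS = 240.0 / 90.5 = 2.653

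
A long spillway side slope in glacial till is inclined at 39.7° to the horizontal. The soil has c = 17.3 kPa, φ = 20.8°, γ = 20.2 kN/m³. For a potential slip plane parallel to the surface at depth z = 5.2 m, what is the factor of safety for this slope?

For an infinite slope with a slip plane parallel to the surface (no pore pressure): FS = [c + γz cos²β tanφ] / [γz sinβ cosβ].
γz = 20.2·5.2 = 105.04 kN/m²
Numerator = 17.3 + 105.04·cos²39.7°·tan20.8° = 17.3 + 105.04·0.5920·0.3799 = 40.920 kPa
Denominator = 105.04·sin39.7°·cos39.7° = 105.04·0.6388·0.7694 = 51.624 kPa
FS = 40.920 / 51.624 = 0.793

FS = 0.79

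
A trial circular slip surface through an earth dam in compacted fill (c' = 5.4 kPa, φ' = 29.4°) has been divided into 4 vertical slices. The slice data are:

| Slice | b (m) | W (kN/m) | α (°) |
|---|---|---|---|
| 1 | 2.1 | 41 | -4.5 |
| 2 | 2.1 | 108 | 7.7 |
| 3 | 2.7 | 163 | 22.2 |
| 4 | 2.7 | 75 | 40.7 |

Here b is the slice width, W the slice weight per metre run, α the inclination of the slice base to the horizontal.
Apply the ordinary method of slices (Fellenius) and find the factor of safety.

FS = 2.12

Ordinary method of slices: FS = Σ[c'·Δl_i + (W_i cosα_i)·tanφ'] / Σ W_i sinα_i, with Δl_i = b_i / cosα_i.
Slice 1: Δl = 2.1/cos(-4.5°) = 2.106 m; N'_1 = 41·cos(-4.5°) = 40.9; c'Δl = 11.38; W sinα = -3.2
Slice 2: Δl = 2.1/cos7.7° = 2.119 m; N'_2 = 108·cos7.7° = 107.0; c'Δl = 11.44; W sinα = 14.5
Slice 3: Δl = 2.7/cos22.2° = 2.916 m; N'_3 = 163·cos22.2° = 150.9; c'Δl = 15.75; W sinα = 61.6
Slice 4: Δl = 2.7/cos40.7° = 3.561 m; N'_4 = 75·cos40.7° = 56.9; c'Δl = 19.23; W sinα = 48.9
Σc'Δl = 57.8 kN/m; ΣN' = 355.7 kN/m; ΣW sinα = 121.7 kN/m
Resisting = 57.8 + 355.7·tan29.4° = 57.8 + 200.4 = 258.2 kN/m
FS = 258.2 / 121.7 = 2.121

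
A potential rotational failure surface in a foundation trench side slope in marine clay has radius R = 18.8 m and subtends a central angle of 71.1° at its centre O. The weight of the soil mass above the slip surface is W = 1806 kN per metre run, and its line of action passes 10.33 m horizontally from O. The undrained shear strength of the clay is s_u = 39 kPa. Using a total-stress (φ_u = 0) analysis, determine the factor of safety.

Taking moments about the centre O, the resisting moment is provided by the undrained shear strength acting along the arc:
Arc length L_a = R·θ = 18.8·(71.1°·π/180) = 18.8·1.2409 = 23.33 m
M_R = s_u·L_a·R = 39·23.33·18.8 = 17105.2 kN·m/m
M_D = W·d = 1806·10.33 = 18656.0 kN·m/m
FS = M_R / M_D = 17105.2 / 18656.0 = 0.917

FS = 0.92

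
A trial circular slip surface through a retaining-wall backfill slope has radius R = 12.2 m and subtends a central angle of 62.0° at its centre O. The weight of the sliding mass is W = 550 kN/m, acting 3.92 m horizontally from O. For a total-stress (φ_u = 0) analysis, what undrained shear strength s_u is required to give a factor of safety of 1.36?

s_u = 18.2 kPa

FS = s_u·L_a·R / (W·d), so s_u = FS·W·d / (L_a·R).
Arc length L_a = R·θ = 12.2·(62.0°·π/180) = 12.2·1.0821 = 13.20 m
s_u = 1.36·550·3.92 / (13.20·12.2) = 2932.2 / 161.06 = 18.21 kPa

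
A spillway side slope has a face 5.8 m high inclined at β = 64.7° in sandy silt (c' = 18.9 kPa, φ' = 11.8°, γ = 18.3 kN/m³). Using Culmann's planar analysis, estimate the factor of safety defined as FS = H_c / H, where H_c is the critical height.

H_c = (4c'/γ) · sinβ cosφ' / [1 − cos(β − φ')]
    = (4·18.9/18.3) · sin64.7°·cos11.8° / [1 − cos52.9°]
    = 4.131 · 0.8850 / 0.3968 = 9.21 m
FS = H_c / H = 9.21 / 5.8 = 1.589

FS = 1.59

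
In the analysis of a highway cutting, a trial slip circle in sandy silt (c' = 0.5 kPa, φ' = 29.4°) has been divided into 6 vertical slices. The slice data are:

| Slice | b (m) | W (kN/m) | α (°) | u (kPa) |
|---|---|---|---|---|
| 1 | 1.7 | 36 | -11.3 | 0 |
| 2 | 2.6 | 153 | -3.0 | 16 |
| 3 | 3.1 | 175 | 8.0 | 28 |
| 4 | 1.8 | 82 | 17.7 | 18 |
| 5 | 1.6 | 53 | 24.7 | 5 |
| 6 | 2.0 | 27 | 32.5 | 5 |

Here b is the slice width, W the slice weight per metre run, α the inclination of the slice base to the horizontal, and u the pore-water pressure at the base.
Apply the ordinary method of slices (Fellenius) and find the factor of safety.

FS = 2.69

Ordinary method of slices: FS = Σ[c'·Δl_i + (W_i cosα_i − u_i·Δl_i)·tanφ'] / Σ W_i sinα_i, with Δl_i = b_i / cosα_i.
Slice 1: Δl = 1.7/cos(-11.3°) = 1.734 m; N'_1 = 36·cos(-11.3°) − 0·1.734 = 35.3; c'Δl = 0.87; W sinα = -7.1
Slice 2: Δl = 2.6/cos(-3.0°) = 2.604 m; N'_2 = 153·cos(-3.0°) − 16·2.604 = 111.1; c'Δl = 1.30; W sinα = -8.0
Slice 3: Δl = 3.1/cos8.0° = 3.130 m; N'_3 = 175·cos8.0° − 28·3.130 = 85.6; c'Δl = 1.57; W sinα = 24.4
Slice 4: Δl = 1.8/cos17.7° = 1.889 m; N'_4 = 82·cos17.7° − 18·1.889 = 44.1; c'Δl = 0.94; W sinα = 24.9
Slice 5: Δl = 1.6/cos24.7° = 1.761 m; N'_5 = 53·cos24.7° − 5·1.761 = 39.3; c'Δl = 0.88; W sinα = 22.1
Slice 6: Δl = 2.0/cos32.5° = 2.371 m; N'_6 = 27·cos32.5° − 5·2.371 = 10.9; c'Δl = 1.19; W sinα = 14.5
Σc'Δl = 6.7 kN/m; ΣN' = 326.4 kN/m; ΣW sinα = 70.9 kN/m
Resisting = 6.7 + 326.4·tan29.4° = 6.7 + 183.9 = 190.7 kN/m
FS = 190.7 / 70.9 = 2.690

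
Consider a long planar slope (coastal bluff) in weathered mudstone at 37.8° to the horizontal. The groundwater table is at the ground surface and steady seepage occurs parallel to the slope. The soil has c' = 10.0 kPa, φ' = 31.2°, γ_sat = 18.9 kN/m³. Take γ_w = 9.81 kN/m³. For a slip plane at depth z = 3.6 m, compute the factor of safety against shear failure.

With seepage parallel to the slope and the water table at the surface, the effective normal stress on the slip plane uses the buoyant unit weight γ' = γ_sat − γ_w while the driving shear stress uses γ_sat:
FS = [c' + γ' z cos²β tanφ'] / [γ_sat z sinβ cosβ]
γ' = 18.9 − 9.81 = 9.09 kN/m³
Numerator = 10.0 + 9.09·3.6·cos²37.8°·tan31.2° = 10.0 + 9.09·3.6·0.6243·0.6056 = 22.373 kPa
Denominator = 18.9·3.6·sin37.8°·cos37.8° = 18.9·3.6·0.6129·0.7902 = 32.951 kPa
FS = 22.373 / 32.951 = 0.679

FS = 0.68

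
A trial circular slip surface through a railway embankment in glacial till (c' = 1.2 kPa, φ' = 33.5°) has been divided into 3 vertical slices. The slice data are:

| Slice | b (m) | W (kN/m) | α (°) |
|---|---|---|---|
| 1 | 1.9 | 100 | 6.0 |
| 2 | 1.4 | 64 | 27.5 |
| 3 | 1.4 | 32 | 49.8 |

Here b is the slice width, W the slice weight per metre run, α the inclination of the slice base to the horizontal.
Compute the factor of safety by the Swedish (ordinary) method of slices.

Ordinary method of slices: FS = Σ[c'·Δl_i + (W_i cosα_i)·tanφ'] / Σ W_i sinα_i, with Δl_i = b_i / cosα_i.
Slice 1: Δl = 1.9/cos6.0° = 1.910 m; N'_1 = 100·cos6.0° = 99.5; c'Δl = 2.29; W sinα = 10.5
Slice 2: Δl = 1.4/cos27.5° = 1.578 m; N'_2 = 64·cos27.5° = 56.8; c'Δl = 1.89; W sinα = 29.6
Slice 3: Δl = 1.4/cos49.8° = 2.169 m; N'_3 = 32·cos49.8° = 20.7; c'Δl = 2.60; W sinα = 24.4
Σc'Δl = 6.8 kN/m; ΣN' = 176.9 kN/m; ΣW sinα = 64.4 kN/m
Resisting = 6.8 + 176.9·tan33.5° = 6.8 + 117.1 = 123.9 kN/m
FS = 123.9 / 64.4 = 1.922

FS = 1.92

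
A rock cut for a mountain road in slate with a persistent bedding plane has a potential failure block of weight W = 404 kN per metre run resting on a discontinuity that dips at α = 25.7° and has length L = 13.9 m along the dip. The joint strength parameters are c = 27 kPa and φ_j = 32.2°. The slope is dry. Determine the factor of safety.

FS = 3.45

Resolving the block weight along and normal to the plane and applying the Mohr–Coulomb strength on the joint:
N' = W cosα = 404·cos25.7° = 364.0 kN/m
Driving force T = W sinα = 404·sin25.7° = 175.2 kN/m
Resisting force R = c·L + N'·tanφ_j = 27·13.9 + 364.0·tan32.2° = 375.3 + 229.2 = 604.5 kN/m
FS = R / T = 604.5 / 175.2 = 3.451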